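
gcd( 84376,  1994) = 2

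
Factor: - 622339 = -41^1*43^1*353^1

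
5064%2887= 2177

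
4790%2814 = 1976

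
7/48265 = 1/6895 = 0.00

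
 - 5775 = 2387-8162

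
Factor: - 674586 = -2^1*3^2*11^1*3407^1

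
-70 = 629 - 699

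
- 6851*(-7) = 47957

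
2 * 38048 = 76096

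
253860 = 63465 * 4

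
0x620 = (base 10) 1568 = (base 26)288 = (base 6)11132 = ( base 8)3040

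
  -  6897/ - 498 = 13 + 141/166 = 13.85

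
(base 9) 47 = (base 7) 61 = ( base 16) 2B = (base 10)43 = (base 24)1j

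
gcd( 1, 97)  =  1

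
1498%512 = 474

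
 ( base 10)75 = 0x4B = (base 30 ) 2f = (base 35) 25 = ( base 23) 36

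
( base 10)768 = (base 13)471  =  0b1100000000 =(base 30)pi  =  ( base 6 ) 3320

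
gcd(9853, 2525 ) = 1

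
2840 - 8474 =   -  5634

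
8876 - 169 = 8707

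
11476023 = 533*21531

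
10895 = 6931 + 3964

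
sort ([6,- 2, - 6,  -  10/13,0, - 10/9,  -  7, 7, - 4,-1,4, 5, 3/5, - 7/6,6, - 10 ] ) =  [-10,  -  7,- 6,  -  4 , - 2 ,  -  7/6 , - 10/9,-1, - 10/13, 0,3/5,4, 5,6,6,7]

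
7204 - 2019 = 5185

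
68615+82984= 151599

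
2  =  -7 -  - 9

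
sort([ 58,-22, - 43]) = [  -  43,  -  22 , 58]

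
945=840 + 105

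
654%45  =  24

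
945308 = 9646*98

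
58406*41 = 2394646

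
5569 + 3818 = 9387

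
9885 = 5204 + 4681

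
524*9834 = 5153016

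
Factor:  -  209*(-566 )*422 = 49920068 = 2^2*11^1 * 19^1*211^1*283^1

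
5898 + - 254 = 5644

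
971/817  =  971/817=1.19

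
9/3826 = 9/3826 = 0.00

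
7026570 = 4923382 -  - 2103188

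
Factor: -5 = - 5^1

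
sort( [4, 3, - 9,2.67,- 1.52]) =[ - 9, -1.52, 2.67,3, 4]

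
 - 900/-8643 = 300/2881 = 0.10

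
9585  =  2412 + 7173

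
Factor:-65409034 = - 2^1*71^1*460627^1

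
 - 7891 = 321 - 8212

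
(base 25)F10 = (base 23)hhg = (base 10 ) 9400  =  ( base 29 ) b54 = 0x24b8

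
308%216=92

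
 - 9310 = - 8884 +-426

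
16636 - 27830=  - 11194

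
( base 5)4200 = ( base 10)550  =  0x226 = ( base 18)1CA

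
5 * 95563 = 477815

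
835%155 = 60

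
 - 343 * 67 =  - 22981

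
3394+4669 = 8063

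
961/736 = 1 + 225/736 = 1.31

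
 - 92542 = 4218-96760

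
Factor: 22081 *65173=1439085013 = 71^1*311^1*65173^1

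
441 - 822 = - 381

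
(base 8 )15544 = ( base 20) HAC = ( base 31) 796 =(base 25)b5c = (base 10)7012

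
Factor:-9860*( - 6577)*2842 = 2^3*5^1*7^2*17^1*29^2*6577^1 = 184301483240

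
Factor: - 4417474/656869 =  - 2^1 * 113^( - 1)*5813^(  -  1 )*2208737^1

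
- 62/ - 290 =31/145 = 0.21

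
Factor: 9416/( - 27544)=-107/313 = - 107^1*313^(  -  1)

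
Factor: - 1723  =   - 1723^1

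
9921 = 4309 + 5612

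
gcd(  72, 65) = 1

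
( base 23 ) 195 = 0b1011100101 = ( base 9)1013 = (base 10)741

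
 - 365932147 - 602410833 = - 968342980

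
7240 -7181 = 59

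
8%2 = 0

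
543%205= 133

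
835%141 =130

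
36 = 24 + 12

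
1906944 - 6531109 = - 4624165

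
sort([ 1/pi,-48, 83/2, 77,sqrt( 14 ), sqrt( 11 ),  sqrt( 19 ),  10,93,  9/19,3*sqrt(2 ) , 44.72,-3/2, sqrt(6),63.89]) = [ - 48, - 3/2, 1/pi, 9/19,sqrt( 6), sqrt(11 ) , sqrt ( 14 ) , 3*sqrt(2 ),  sqrt( 19), 10,83/2, 44.72, 63.89, 77, 93] 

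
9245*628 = 5805860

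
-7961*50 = -398050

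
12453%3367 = 2352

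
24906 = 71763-46857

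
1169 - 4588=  - 3419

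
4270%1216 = 622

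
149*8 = 1192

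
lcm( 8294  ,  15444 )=447876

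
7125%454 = 315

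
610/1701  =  610/1701= 0.36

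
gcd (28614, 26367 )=3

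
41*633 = 25953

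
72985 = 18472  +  54513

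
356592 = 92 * 3876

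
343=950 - 607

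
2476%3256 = 2476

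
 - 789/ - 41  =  789/41 = 19.24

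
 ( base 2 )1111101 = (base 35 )3k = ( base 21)5K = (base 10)125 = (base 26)4l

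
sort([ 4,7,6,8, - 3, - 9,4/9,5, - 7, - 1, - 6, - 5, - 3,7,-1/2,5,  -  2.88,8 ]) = [ -9,-7 ,-6,-5,  -  3, - 3,-2.88 , -1,  -  1/2, 4/9,4, 5,5, 6,7,7,8,8]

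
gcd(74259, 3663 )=333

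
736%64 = 32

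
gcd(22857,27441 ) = 3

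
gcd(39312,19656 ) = 19656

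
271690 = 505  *538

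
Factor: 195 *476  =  92820 = 2^2*3^1*5^1*7^1*13^1*17^1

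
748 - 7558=- 6810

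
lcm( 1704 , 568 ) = 1704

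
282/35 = 282/35 =8.06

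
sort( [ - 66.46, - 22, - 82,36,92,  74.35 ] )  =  [ -82, - 66.46, - 22 , 36, 74.35,92]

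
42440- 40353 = 2087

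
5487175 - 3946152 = 1541023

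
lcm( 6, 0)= 0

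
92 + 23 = 115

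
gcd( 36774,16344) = 4086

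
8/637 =8/637 =0.01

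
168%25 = 18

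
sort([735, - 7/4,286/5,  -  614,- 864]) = [ -864, - 614, - 7/4, 286/5, 735] 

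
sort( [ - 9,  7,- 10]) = [  -  10,- 9 , 7]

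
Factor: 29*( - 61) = -29^1*61^1 = -1769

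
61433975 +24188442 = 85622417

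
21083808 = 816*25838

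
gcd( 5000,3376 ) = 8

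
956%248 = 212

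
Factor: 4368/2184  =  2=2^1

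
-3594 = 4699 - 8293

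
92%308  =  92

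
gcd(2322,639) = 9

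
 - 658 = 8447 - 9105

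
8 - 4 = 4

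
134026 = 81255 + 52771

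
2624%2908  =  2624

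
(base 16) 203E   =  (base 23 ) fdk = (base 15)26a4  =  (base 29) 9NI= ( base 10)8254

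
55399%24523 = 6353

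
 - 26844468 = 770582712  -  797427180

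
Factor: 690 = 2^1*3^1*5^1*23^1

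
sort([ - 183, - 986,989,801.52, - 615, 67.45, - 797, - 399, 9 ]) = [ - 986 , - 797,- 615,  -  399, - 183 , 9,67.45, 801.52, 989]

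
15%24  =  15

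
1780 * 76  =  135280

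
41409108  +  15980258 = 57389366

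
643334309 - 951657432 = -308323123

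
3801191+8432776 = 12233967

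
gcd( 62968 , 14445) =1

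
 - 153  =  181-334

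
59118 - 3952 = 55166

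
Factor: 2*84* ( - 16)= -2688  =  - 2^7*3^1 * 7^1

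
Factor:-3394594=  - 2^1*7^1 *17^2 * 839^1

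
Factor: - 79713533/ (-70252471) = 29^( - 1)*97^1*179^1*4591^1*2422499^(-1 ) 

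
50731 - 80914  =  - 30183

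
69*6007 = 414483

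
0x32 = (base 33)1h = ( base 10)50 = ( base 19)2c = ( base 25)20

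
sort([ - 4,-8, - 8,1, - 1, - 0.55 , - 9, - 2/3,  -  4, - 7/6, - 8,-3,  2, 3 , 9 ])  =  [ - 9,-8,  -  8, - 8, - 4 ,-4, - 3,-7/6, - 1, - 2/3, - 0.55  ,  1,2,3,9]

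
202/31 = 202/31 = 6.52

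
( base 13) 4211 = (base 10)9140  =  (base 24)FKK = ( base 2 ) 10001110110100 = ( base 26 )DDE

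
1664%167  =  161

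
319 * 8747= 2790293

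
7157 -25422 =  - 18265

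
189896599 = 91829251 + 98067348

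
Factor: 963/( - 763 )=-3^2*7^( - 1)*107^1*109^(  -  1) 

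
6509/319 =20+129/319 = 20.40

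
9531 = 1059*9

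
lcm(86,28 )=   1204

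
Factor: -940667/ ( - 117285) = 3^(-1 )*5^(-1)*13^1* 1117^(- 1 )*10337^1 =134381/16755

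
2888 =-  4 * ( -722)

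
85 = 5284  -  5199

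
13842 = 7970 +5872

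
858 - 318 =540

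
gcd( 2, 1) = 1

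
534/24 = 89/4 = 22.25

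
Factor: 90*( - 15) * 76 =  - 102600= - 2^3*3^3*5^2 * 19^1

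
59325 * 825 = 48943125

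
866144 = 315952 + 550192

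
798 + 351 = 1149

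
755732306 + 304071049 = 1059803355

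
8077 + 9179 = 17256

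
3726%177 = 9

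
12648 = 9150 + 3498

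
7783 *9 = 70047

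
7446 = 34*219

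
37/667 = 37/667 = 0.06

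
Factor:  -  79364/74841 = -2^2*3^( - 1)*13^( -1 )*19^( - 1)*101^(-1)*19841^1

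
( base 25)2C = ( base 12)52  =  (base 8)76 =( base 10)62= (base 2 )111110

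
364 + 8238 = 8602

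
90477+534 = 91011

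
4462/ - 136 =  - 33+13/68 = -32.81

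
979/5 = 195  +  4/5 = 195.80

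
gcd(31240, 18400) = 40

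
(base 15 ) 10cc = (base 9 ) 4803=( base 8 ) 6757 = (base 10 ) 3567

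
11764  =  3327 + 8437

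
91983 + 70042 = 162025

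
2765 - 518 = 2247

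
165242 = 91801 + 73441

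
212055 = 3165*67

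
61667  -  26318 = 35349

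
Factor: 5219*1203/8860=6278457/8860 = 2^(- 2)*3^1*5^(-1)*17^1*307^1  *  401^1*443^( - 1)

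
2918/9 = 2918/9 = 324.22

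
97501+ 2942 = 100443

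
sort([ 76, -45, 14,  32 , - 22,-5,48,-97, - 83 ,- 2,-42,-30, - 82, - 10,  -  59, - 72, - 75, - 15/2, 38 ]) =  [-97, - 83,-82 ,-75, - 72,  -  59, - 45,  -  42,  -  30, - 22,-10, - 15/2, - 5,  -  2,14,32,38, 48,76 ]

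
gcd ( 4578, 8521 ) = 1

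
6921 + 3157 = 10078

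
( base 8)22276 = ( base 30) ADG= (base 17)1F95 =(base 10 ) 9406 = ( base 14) 35dc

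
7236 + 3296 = 10532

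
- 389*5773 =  - 2245697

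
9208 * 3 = 27624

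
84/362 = 42/181 = 0.23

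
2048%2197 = 2048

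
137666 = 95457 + 42209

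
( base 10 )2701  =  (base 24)4gd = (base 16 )A8D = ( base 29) 364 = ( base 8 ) 5215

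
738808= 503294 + 235514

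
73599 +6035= 79634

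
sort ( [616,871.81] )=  [616, 871.81]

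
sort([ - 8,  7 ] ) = [ - 8, 7]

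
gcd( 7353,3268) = 817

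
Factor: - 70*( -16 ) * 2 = 2240= 2^6*5^1  *7^1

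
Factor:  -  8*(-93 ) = 744 = 2^3*3^1*31^1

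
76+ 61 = 137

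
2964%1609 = 1355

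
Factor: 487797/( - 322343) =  - 3^1*7^( - 1)* 277^1*587^1*46049^( - 1)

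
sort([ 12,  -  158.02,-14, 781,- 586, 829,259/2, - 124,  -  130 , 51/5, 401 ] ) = [ - 586, - 158.02,  -  130, - 124,  -  14,51/5, 12,259/2, 401, 781, 829 ] 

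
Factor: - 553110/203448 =-92185/33908 =- 2^( - 2)*5^1*7^( - 2)*103^1*173^( - 1 )*179^1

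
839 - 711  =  128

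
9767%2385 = 227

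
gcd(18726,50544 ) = 6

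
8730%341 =205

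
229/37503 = 229/37503 = 0.01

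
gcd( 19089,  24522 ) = 3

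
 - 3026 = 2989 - 6015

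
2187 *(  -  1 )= - 2187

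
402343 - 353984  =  48359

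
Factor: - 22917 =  - 3^1*7639^1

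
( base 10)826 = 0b1100111010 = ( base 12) 58A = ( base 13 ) 4b7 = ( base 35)nl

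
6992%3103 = 786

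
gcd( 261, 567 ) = 9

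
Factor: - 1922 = -2^1*31^2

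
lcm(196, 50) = 4900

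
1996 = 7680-5684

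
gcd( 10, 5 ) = 5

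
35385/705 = 50+9/47 = 50.19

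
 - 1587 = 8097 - 9684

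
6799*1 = 6799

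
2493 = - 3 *( - 831)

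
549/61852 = 549/61852= 0.01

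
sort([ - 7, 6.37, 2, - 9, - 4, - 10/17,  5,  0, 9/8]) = [-9,- 7, - 4 , - 10/17,0, 9/8, 2, 5, 6.37 ] 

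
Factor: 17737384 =2^3*7^1  *113^1 * 2803^1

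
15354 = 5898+9456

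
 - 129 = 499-628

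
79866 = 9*8874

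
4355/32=136 + 3/32 = 136.09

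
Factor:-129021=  - 3^1*29^1 * 1483^1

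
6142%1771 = 829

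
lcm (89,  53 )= 4717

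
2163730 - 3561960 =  - 1398230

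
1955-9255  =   - 7300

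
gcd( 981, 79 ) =1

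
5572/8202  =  2786/4101  =  0.68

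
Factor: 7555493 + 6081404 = 13636897^1 = 13636897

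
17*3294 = 55998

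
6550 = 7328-778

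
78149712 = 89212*876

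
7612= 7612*1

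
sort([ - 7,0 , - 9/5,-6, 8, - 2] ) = [ - 7,- 6, - 2, - 9/5, 0,8]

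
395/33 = 11+ 32/33 = 11.97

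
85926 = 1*85926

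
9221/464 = 19  +  405/464  =  19.87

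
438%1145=438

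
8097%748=617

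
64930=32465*2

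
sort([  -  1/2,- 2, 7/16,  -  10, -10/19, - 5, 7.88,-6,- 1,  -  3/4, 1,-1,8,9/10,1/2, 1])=[-10,  -  6,  -  5, - 2,  -  1 ,-1,-3/4,  -  10/19, - 1/2, 7/16, 1/2, 9/10, 1, 1, 7.88,8]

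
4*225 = 900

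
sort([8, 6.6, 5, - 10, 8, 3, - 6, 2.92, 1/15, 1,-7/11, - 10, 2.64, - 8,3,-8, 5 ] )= [ - 10, - 10, - 8, - 8, - 6, - 7/11, 1/15, 1,2.64, 2.92,3, 3, 5,  5,  6.6, 8, 8]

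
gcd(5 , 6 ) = 1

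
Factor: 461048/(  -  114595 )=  - 2^3*5^ ( - 1 )*7^1 * 13^( - 1) * 41^(- 1 )*43^( - 1 )*8233^1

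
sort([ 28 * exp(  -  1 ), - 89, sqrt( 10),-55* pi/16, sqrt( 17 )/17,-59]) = [  -  89,  -  59,  -  55*pi/16, sqrt( 17)/17, sqrt( 10), 28* exp ( - 1 )]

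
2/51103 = 2/51103=0.00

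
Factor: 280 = 2^3*5^1 * 7^1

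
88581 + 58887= 147468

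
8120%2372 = 1004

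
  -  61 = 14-75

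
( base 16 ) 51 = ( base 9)100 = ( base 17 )4d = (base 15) 56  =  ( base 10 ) 81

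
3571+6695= 10266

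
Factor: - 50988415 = -5^1 * 10197683^1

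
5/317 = 5/317 = 0.02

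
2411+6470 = 8881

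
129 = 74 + 55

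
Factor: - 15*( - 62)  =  2^1 * 3^1 * 5^1*31^1 = 930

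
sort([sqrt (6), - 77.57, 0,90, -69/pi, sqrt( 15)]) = [ - 77.57, - 69/pi, 0, sqrt( 6),sqrt( 15), 90]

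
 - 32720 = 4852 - 37572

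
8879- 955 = 7924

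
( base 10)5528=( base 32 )5CO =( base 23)AA8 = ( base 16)1598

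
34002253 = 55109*617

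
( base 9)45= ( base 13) 32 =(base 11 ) 38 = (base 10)41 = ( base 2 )101001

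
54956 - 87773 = - 32817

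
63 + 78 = 141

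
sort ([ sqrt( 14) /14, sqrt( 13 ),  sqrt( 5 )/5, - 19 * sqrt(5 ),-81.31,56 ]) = [ - 81.31, - 19*sqrt( 5),  sqrt( 14 )/14, sqrt( 5) /5,sqrt(13), 56 ] 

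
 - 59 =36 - 95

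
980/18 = 490/9=54.44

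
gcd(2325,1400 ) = 25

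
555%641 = 555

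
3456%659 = 161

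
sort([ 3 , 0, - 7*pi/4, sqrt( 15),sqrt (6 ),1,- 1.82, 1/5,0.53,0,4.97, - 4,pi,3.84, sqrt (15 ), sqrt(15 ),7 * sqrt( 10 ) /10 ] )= [ -7*pi/4, - 4, - 1.82,0, 0,1/5  ,  0.53, 1, 7*sqrt(10)/10,sqrt(6),  3,pi,3.84 , sqrt (15 ), sqrt( 15 ),sqrt(15),4.97 ] 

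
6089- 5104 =985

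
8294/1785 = 8294/1785 = 4.65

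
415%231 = 184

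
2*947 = 1894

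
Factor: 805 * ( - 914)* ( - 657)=483400890 = 2^1 * 3^2*5^1 * 7^1*23^1 * 73^1 *457^1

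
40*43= 1720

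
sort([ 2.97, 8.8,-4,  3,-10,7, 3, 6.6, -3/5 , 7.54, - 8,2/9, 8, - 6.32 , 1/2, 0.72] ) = [ - 10,-8 , - 6.32 ,  -  4,-3/5,2/9,  1/2,0.72,2.97, 3, 3,6.6,  7, 7.54,8,  8.8 ] 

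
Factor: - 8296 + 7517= - 779 = - 19^1*41^1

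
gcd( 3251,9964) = 1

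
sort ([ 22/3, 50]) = [ 22/3,50]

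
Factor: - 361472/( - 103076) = 2^8*73^( - 1) = 256/73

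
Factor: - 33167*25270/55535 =-2^1*7^1 *17^1 *19^2*29^( - 1)*383^(-1)*1951^1 = -167626018/11107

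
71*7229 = 513259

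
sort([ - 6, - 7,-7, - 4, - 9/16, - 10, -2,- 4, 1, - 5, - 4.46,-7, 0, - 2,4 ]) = [ - 10,-7, - 7, - 7, - 6, - 5, - 4.46, - 4, - 4, - 2, -2, - 9/16, 0, 1, 4]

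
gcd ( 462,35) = 7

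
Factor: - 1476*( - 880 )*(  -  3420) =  - 2^8*3^4*5^2*11^1*19^1*41^1=   -  4442169600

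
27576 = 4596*6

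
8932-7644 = 1288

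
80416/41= 1961 + 15/41 = 1961.37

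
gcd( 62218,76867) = 1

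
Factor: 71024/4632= 2^1*3^( - 1)*23^1 = 46/3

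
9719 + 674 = 10393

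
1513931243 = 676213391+837717852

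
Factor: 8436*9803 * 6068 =501812119344 = 2^4*3^1*19^1*37^2 * 41^1*9803^1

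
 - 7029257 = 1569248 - 8598505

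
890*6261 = 5572290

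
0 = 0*348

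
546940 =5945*92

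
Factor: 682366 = 2^1*19^1*17957^1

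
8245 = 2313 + 5932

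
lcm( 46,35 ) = 1610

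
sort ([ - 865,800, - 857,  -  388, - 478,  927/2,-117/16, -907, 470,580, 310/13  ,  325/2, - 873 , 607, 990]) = [ - 907, -873, - 865, - 857,  -  478, - 388,-117/16,  310/13,325/2,927/2,470, 580,607,800,990]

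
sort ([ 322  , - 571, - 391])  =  [- 571, -391,322]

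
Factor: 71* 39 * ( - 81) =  - 224289 = - 3^5*13^1*71^1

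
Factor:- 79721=-29^1*2749^1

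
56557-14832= 41725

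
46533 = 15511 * 3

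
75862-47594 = 28268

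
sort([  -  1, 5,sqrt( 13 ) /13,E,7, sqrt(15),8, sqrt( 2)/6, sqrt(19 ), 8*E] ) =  [ - 1,sqrt( 2 )/6,sqrt(13 ) /13,E, sqrt( 15),sqrt(19),5, 7 , 8,8*E] 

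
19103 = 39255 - 20152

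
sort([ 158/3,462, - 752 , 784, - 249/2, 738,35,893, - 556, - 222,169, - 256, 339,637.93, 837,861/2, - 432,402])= [ - 752,-556 , - 432, - 256,-222, - 249/2,35,158/3,169,339, 402, 861/2, 462,637.93,738,784,837, 893 ]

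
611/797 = 611/797  =  0.77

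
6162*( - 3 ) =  - 18486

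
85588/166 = 515 + 49/83 = 515.59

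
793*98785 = 78336505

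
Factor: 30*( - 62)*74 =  - 2^3 * 3^1 * 5^1*31^1*37^1 = - 137640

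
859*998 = 857282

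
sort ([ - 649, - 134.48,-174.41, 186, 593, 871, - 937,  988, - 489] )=[ - 937, - 649, - 489,-174.41,  -  134.48,186, 593 , 871,988 ] 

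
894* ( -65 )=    - 58110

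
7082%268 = 114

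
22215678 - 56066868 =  - 33851190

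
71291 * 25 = 1782275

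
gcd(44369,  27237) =1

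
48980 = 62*790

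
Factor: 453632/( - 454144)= - 886/887= -  2^1*443^1*887^( - 1)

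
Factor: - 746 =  - 2^1*373^1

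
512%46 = 6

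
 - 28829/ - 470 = 28829/470= 61.34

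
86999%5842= 5211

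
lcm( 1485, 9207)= 46035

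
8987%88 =11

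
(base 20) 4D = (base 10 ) 93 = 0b1011101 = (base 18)53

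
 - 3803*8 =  - 30424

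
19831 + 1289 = 21120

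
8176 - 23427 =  - 15251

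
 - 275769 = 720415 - 996184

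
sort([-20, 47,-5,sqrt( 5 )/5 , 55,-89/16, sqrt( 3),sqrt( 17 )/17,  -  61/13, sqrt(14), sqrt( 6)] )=[-20,  -  89/16,-5, - 61/13,sqrt(17)/17,  sqrt ( 5)/5,  sqrt( 3),sqrt(6)  ,  sqrt(14),  47 , 55]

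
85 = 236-151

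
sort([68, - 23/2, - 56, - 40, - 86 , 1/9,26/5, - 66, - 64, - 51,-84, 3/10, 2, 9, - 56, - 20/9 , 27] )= [-86, -84 ,-66,-64, - 56,-56, - 51, - 40 , - 23/2,-20/9,1/9, 3/10, 2, 26/5, 9, 27, 68]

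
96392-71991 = 24401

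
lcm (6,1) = 6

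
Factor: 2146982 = 2^1 * 1073491^1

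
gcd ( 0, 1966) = 1966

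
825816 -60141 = 765675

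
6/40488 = 1/6748=0.00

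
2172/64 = 33  +  15/16 = 33.94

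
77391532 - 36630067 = 40761465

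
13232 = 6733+6499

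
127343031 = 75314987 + 52028044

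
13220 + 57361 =70581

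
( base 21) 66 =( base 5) 1012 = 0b10000100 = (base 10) 132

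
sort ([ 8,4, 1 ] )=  [ 1, 4, 8 ] 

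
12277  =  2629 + 9648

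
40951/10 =40951/10=4095.10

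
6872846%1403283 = 1259714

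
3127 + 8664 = 11791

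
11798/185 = 11798/185  =  63.77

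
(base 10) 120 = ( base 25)4K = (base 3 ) 11110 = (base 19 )66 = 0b1111000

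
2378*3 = 7134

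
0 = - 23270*0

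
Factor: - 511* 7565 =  - 3865715  =  - 5^1 * 7^1*17^1*73^1 *89^1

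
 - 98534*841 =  - 82867094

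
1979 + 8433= 10412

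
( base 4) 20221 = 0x229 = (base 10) 553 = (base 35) fs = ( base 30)id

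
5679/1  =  5679 = 5679.00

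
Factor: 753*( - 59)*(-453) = 20125431 = 3^2*59^1*151^1*251^1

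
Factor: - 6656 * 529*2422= - 8527920128 = - 2^10*7^1* 13^1*23^2 * 173^1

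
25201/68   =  370 + 41/68  =  370.60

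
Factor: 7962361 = 11^1*723851^1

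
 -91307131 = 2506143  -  93813274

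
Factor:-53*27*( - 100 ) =2^2 * 3^3*5^2*53^1 = 143100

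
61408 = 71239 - 9831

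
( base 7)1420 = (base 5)4203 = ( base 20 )17D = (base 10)553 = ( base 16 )229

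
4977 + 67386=72363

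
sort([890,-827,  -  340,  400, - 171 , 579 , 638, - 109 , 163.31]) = [ - 827, - 340,-171, - 109, 163.31,400, 579,638, 890 ] 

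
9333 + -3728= 5605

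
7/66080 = 1/9440 = 0.00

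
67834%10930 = 2254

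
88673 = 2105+86568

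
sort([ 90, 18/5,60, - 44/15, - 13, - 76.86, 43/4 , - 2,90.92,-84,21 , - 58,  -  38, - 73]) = [ - 84 ,  -  76.86, - 73,-58 , - 38, - 13, - 44/15 , - 2 , 18/5, 43/4,  21, 60, 90, 90.92 ] 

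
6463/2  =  3231 + 1/2 = 3231.50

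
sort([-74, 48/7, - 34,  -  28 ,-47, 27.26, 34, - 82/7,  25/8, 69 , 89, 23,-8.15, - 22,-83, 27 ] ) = [ -83, - 74 ,- 47, - 34, -28, - 22,  -  82/7, - 8.15, 25/8, 48/7,23, 27,27.26, 34, 69, 89 ] 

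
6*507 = 3042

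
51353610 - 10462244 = 40891366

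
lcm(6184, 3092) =6184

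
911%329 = 253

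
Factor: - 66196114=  - 2^1*19^1 * 229^1 * 7607^1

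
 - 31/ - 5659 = 31/5659 = 0.01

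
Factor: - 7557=- 3^1*11^1*229^1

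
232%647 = 232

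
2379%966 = 447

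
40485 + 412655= 453140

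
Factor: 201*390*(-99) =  - 2^1*3^4*5^1*11^1*13^1*67^1= - 7760610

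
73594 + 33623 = 107217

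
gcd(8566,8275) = 1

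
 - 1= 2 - 3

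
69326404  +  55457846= 124784250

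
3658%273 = 109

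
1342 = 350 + 992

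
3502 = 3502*1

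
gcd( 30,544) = 2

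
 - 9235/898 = -9235/898 = - 10.28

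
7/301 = 1/43= 0.02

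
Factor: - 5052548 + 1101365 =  - 3^1*19^1*103^1*673^1 = - 3951183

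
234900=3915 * 60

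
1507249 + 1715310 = 3222559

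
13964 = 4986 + 8978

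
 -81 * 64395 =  - 5215995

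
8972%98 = 54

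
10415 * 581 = 6051115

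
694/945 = 694/945 =0.73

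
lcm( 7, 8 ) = 56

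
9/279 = 1/31  =  0.03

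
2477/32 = 77  +  13/32 = 77.41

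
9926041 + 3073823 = 12999864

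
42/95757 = 14/31919 = 0.00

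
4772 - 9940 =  - 5168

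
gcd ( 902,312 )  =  2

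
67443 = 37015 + 30428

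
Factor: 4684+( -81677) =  - 76993 = - 7^1*17^1*647^1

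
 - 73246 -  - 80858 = 7612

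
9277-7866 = 1411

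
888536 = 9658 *92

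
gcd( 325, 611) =13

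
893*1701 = 1518993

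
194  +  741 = 935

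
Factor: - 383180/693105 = -68/123=   - 2^2*3^ ( - 1)*17^1*41^( - 1 ) 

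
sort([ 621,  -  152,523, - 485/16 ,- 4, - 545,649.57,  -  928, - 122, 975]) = [ - 928, - 545,-152, - 122 ,-485/16, - 4,  523,621,649.57,975 ] 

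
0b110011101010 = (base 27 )4EC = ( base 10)3306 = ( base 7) 12432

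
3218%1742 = 1476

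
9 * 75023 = 675207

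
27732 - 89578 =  - 61846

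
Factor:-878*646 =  - 567188 = - 2^2*17^1*19^1*439^1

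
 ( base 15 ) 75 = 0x6E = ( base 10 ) 110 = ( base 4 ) 1232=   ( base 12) 92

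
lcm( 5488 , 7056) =49392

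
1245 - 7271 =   -  6026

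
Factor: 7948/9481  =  2^2* 19^ ( - 1 )*499^ (  -  1 ) * 1987^1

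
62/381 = 62/381 = 0.16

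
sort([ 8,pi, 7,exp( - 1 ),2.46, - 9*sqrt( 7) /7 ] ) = [ - 9*sqrt ( 7) /7,exp( - 1),  2.46,pi,  7,8 ]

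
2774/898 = 1387/449 = 3.09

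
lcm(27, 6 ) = 54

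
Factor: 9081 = 3^2*1009^1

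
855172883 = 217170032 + 638002851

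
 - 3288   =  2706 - 5994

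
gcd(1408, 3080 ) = 88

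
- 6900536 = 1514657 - 8415193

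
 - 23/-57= 23/57 = 0.40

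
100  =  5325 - 5225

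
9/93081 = 3/31027 = 0.00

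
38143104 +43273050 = 81416154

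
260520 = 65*4008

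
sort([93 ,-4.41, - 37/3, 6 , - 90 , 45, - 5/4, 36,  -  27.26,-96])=[- 96, - 90, - 27.26,-37/3,-4.41, - 5/4, 6, 36,45, 93]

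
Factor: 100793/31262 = 187/58 = 2^( - 1)*11^1 * 17^1*29^(-1)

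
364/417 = 364/417=0.87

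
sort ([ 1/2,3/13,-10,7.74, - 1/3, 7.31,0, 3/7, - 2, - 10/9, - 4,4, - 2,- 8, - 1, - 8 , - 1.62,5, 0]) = [ - 10 ,  -  8,-8, - 4, - 2, - 2, - 1.62, - 10/9, - 1, - 1/3,0, 0,3/13,3/7,1/2,4,5,7.31,7.74]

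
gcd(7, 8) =1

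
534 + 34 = 568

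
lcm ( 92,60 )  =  1380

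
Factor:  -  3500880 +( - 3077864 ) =- 2^3 *822343^1 = - 6578744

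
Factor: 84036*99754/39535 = 8382927144/39535 = 2^3*3^1*5^(-1) * 47^1*149^1*7907^( - 1)*49877^1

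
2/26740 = 1/13370 = 0.00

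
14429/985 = 14429/985 = 14.65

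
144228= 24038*6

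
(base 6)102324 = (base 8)20214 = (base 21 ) iig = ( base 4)2002030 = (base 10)8332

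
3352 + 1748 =5100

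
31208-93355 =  - 62147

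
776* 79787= 61914712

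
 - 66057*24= -1585368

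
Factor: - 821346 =-2^1*3^1*367^1*373^1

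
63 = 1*63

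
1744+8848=10592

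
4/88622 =2/44311 = 0.00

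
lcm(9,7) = 63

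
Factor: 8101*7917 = 64135617 = 3^1*7^1*13^1 *29^1* 8101^1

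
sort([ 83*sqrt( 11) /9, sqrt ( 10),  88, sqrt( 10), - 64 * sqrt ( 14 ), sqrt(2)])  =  [  -  64*sqrt( 14), sqrt( 2),  sqrt(10 ), sqrt( 10 ),83*sqrt (11 )/9, 88]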